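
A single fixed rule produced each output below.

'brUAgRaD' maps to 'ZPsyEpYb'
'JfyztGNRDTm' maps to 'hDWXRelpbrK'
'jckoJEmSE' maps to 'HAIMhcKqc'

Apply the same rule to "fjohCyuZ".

DHMFaWSx

In each case the input is transformed by: flip the case of every letter, then shift every letter 2 places backward in the alphabet (wrapping around).
For "fjohCyuZ", step one produces "FJOHcYUz"; step two turns that into "DHMFaWSx".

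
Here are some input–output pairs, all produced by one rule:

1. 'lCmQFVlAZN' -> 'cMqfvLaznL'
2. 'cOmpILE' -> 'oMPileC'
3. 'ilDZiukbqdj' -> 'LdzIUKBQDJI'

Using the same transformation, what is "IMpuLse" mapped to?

Looking at the pairs, the operation is to move the first character to the end, then flip the case of every letter.
"IMpuLse" → "mPUlSEi".

mPUlSEi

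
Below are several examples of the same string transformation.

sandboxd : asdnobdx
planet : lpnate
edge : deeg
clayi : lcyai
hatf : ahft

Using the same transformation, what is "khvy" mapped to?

hkyv

In each case the input is transformed by: swap each adjacent pair of characters (1↔2, 3↔4, ...).
"khvy" → "hkyv".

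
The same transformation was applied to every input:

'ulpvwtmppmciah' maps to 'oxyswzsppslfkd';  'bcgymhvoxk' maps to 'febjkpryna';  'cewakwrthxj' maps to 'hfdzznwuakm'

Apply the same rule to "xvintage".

The rule is to shift every letter 3 places forward in the alphabet (wrapping around), then swap each adjacent pair of characters (1↔2, 3↔4, ...).
Applying both steps to "xvintage": "aylqwdjh", then "yaqldwhj".

yaqldwhj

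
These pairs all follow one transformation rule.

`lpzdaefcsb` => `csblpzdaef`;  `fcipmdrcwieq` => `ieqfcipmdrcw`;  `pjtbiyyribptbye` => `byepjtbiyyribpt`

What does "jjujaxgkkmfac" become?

The pattern: move the last 3 characters to the front (rotate right by 3).
For "jjujaxgkkmfac" the result is "facjjujaxgkkm".

facjjujaxgkkm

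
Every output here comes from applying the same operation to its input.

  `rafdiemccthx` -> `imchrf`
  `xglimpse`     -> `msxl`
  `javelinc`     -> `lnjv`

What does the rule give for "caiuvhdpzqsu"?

What's happening: keep every other character starting from the first (positions 1st, 3rd, 5th, ...), then move the first 2 characters to the end (rotate left by 2).
Working it through for "caiuvhdpzqsu": intermediate "civdzs", final "vdzsci".

vdzsci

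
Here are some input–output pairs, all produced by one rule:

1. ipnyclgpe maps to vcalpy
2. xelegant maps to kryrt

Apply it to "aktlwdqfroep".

nxgyjqdse

What's happening: delete the last 3 characters, then shift every letter 13 places forward in the alphabet (wrapping around) — i.e. ROT13.
Applying that to "aktlwdqfroep" gives "nxgyjqdse".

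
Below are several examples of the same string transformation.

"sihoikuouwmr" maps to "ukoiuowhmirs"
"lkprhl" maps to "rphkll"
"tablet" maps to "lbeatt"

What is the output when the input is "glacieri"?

icearlig

The rule is to swap the front and back halves of the string, then take characters alternately from the front and the back (1st, last, 2nd, 2nd-last, ...).
Starting from "glacieri": after the first operation, "ieriglac"; after the second, "icearlig".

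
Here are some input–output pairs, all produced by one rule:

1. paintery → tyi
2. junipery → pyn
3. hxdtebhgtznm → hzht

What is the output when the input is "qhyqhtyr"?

hry

The rule is to swap the front and back halves of the string, then keep one character in every 3, starting at position 1 (positions 1st, 4th, 7th, ...).
For "qhyqhtyr" the result is "hry".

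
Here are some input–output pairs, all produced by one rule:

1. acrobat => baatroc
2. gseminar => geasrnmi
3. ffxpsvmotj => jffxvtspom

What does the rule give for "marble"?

ebarml

What's happening: sort the characters into reverse alphabetical order, then move the last 3 characters to the front (rotate right by 3).
On "marble" that produces "ebarml".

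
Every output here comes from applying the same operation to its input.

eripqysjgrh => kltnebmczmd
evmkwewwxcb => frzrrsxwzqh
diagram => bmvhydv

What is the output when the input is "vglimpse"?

dhknzqbg

In each case the input is transformed by: move the first 3 characters to the end (rotate left by 3), then shift every letter 5 places backward in the alphabet (wrapping around).
On "vglimpse": the first step gives "impsevgl", and the second then gives "dhknzqbg".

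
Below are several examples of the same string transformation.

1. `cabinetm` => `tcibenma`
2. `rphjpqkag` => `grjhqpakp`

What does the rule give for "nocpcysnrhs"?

What's happening: swap each adjacent pair of characters (1↔2, 3↔4, ...), then swap the first and last characters.
Working it through for "nocpcysnrhs": intermediate "onpcycnshrs", final "snpcycnshro".

snpcycnshro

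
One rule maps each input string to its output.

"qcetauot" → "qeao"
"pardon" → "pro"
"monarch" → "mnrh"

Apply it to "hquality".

hult

The pattern: keep every other character starting from the first (positions 1st, 3rd, 5th, ...).
"hquality" → "hult".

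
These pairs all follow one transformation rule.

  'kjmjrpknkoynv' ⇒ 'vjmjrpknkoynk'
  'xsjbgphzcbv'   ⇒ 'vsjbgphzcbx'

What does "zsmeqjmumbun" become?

What's happening: swap the first and last characters.
"zsmeqjmumbun" → "nsmeqjmumbuz".

nsmeqjmumbuz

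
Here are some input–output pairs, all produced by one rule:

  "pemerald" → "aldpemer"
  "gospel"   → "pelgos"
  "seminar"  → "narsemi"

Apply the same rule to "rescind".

indresc

What's happening: move the last 3 characters to the front (rotate right by 3).
On "rescind" that produces "indresc".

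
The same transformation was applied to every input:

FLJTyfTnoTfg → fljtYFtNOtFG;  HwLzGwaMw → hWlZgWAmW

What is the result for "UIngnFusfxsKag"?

uiNGNfUSFXSkAG

What's happening: flip the case of every letter.
Doing the same to "UIngnFusfxsKag": "uiNGNfUSFXSkAG".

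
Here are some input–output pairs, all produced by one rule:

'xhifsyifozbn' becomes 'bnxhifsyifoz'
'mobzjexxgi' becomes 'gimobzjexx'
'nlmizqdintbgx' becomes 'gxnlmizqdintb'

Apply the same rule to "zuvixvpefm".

fmzuvixvpe

In each case the input is transformed by: move the last 2 characters to the front (rotate right by 2).
Doing the same to "zuvixvpefm": "fmzuvixvpe".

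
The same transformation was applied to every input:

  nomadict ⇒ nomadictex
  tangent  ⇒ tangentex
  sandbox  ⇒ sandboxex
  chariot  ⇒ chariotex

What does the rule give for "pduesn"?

pduesnex

Looking at the pairs, the operation is to append "ex".
Applying that to "pduesn" gives "pduesnex".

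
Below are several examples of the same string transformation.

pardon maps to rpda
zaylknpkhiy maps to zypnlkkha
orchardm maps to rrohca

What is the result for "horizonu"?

zrooih

The transformation: delete the last 2 characters, then sort the characters into reverse alphabetical order.
"horizonu" → "horizo" → "zrooih".
(Check on "pardon": → "pard" → "rpda" ✓)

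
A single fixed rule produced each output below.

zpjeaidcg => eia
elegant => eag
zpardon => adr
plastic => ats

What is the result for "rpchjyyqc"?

hyj

The pattern: take characters alternately from the front and the back (1st, last, 2nd, 2nd-last, ...), then keep only the last 3 characters.
Working it through for "rpchjyyqc": intermediate "rcpqcyhyj", final "hyj".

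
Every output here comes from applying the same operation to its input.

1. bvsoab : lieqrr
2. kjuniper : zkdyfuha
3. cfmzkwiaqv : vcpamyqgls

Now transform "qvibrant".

What's happening: shift every letter 10 places backward in the alphabet (wrapping around), then move the first character to the end.
For "qvibrant", step one produces "glyrhqdj"; step two turns that into "lyrhqdjg".

lyrhqdjg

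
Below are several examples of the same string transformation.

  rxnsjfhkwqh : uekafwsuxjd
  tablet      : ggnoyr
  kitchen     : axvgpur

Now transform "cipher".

What's happening: move the last character to the front, then shift every letter 13 places forward in the alphabet (wrapping around) — i.e. ROT13.
For "cipher", step one produces "rciphe"; step two turns that into "epvcur".

epvcur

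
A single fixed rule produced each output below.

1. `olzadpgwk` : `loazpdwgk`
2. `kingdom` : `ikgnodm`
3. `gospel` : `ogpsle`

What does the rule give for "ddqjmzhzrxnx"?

In each case the input is transformed by: swap each adjacent pair of characters (1↔2, 3↔4, ...).
Doing the same to "ddqjmzhzrxnx": "ddjqzmzhxrxn".

ddjqzmzhxrxn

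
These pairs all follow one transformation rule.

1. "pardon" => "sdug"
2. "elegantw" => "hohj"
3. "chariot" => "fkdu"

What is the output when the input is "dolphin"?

gros

In each case the input is transformed by: shift every letter 3 places forward in the alphabet (wrapping around), then keep only the first 4 characters.
Working it through for "dolphin": intermediate "grosklq", final "gros".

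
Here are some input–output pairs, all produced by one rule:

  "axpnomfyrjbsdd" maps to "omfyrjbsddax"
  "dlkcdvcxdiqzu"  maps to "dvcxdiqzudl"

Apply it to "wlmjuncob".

uncobwl

Rule — move the first 2 characters to the end (rotate left by 2), then delete the first 2 characters.
For "wlmjuncob", step one produces "mjuncobwl"; step two turns that into "uncobwl".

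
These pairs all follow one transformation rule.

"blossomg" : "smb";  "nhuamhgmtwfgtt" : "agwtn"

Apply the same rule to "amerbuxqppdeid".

rxpia

In each case the input is transformed by: keep one character in every 3, starting at position 1 (positions 1st, 4th, 7th, ...), then move the first character to the end.
"amerbuxqppdeid" → "arxpi" → "rxpia".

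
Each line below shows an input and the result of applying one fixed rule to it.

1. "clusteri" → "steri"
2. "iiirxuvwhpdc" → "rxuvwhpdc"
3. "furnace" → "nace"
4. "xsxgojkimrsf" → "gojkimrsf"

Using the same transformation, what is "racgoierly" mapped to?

Looking at the pairs, the operation is to delete the first 3 characters.
On "racgoierly" that produces "goierly".

goierly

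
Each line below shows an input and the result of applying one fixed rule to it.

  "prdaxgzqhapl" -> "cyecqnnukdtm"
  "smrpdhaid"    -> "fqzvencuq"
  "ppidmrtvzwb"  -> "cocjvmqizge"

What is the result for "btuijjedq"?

Each output is the input with this applied: take characters alternately from the front and the back (1st, last, 2nd, 2nd-last, ...), then shift every letter 13 places forward in the alphabet (wrapping around) — i.e. ROT13.
For "btuijjedq" the result is "odgqhrvww".
(Check on "prdaxgzqhapl": → "plrpdaahxqgz" → "cyecqnnukdtm" ✓)

odgqhrvww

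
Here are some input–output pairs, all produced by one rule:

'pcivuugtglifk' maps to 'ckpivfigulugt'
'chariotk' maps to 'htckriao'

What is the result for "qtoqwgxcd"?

tdqxqcowg

The pattern: swap each adjacent pair of characters (1↔2, 3↔4, ...), then take characters alternately from the front and the back (1st, last, 2nd, 2nd-last, ...).
Working it through for "qtoqwgxcd": intermediate "tqqogwcxd", final "tdqxqcowg".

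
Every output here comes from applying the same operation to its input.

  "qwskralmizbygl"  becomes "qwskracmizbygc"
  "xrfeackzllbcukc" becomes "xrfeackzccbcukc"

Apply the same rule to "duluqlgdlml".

ducuqcgdcmc

Each output is the input with this applied: replace every "l" with "c".
Doing the same to "duluqlgdlml": "ducuqcgdcmc".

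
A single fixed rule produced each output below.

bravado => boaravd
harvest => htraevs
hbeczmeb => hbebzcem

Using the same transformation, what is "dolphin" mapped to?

What's happening: move the last character to the front, then swap each adjacent pair of characters (1↔2, 3↔4, ...).
For "dolphin", step one produces "ndolphi"; step two turns that into "dnlohpi".
(Check on "hbeczmeb": → "bhbeczme" → "hbebzcem" ✓)

dnlohpi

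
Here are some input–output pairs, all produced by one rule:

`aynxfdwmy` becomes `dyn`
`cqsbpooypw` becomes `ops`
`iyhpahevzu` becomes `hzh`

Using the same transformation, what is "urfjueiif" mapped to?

eff

What's happening: keep one character in every 3, starting at position 3 (positions 3rd, 6th, 9th, ...), then move the first character to the end.
On "urfjueiif": the first step gives "fef", and the second then gives "eff".
(Check on "aynxfdwmy": → "ndy" → "dyn" ✓)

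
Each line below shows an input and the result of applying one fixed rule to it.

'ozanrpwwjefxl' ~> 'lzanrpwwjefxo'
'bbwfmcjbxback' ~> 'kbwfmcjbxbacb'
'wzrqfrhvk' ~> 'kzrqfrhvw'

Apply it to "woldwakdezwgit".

toldwakdezwgiw

The rule is to swap the first and last characters.
On "woldwakdezwgit" that produces "toldwakdezwgiw".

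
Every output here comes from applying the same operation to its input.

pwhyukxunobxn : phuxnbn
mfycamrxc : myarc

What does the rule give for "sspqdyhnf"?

spdhf

Rule — keep every other character starting from the first (positions 1st, 3rd, 5th, ...).
On "sspqdyhnf" that produces "spdhf".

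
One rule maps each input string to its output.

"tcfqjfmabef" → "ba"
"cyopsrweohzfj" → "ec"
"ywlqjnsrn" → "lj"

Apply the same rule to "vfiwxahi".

The transformation: sort the characters into reverse alphabetical order, then keep only the last 2 characters.
On "vfiwxahi": the first step gives "xwviihfa", and the second then gives "fa".

fa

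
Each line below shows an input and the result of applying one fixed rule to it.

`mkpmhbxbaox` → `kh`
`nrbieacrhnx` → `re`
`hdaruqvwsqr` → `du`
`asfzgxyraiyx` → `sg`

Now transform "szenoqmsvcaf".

The transformation: keep one character in every 3, starting at position 2 (positions 2nd, 5th, 8th, ...), then keep only the first 2 characters.
Applying both steps to "szenoqmsvcaf": "zosa", then "zo".

zo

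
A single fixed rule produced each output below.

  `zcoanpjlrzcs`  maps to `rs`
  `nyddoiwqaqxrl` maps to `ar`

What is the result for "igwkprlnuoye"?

The transformation: keep one character in every 3, starting at position 3 (positions 3rd, 6th, 9th, ...), then delete the first 2 characters.
"igwkprlnuoye" → "ue".

ue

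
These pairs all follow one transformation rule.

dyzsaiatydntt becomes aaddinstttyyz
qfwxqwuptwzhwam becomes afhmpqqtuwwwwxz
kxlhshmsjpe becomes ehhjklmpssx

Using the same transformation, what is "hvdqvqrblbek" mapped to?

In each case the input is transformed by: sort the characters into alphabetical order.
For "hvdqvqrblbek" the result is "bbdehklqqrvv".

bbdehklqqrvv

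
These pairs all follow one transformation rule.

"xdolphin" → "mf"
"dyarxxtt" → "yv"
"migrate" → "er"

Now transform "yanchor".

lm

Rule — keep one character in every 3, starting at position 3 (positions 3rd, 6th, 9th, ...), then shift every letter 2 places backward in the alphabet (wrapping around).
For "yanchor", step one produces "no"; step two turns that into "lm".
(Check on "dyarxxtt": → "ax" → "yv" ✓)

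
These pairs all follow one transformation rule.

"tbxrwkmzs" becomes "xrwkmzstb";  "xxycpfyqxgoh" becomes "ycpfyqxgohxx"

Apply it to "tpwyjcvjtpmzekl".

wyjcvjtpmzekltp

The pattern: move the first 2 characters to the end (rotate left by 2).
Applying that to "tpwyjcvjtpmzekl" gives "wyjcvjtpmzekltp".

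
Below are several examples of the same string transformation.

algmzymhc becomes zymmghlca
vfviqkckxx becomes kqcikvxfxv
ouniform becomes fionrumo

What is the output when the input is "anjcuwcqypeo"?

The rule is to take characters alternately from the front and the back (1st, last, 2nd, 2nd-last, ...), then reverse the string.
Working it through for "anjcuwcqypeo": intermediate "aonejpcyuqwc", final "cwquycpjenoa".

cwquycpjenoa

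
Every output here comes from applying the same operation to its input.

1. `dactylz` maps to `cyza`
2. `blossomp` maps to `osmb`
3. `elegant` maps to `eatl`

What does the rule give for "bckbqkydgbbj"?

kqygbb

Rule — move the first 2 characters to the end (rotate left by 2), then keep every other character starting from the first (positions 1st, 3rd, 5th, ...).
For "bckbqkydgbbj" the result is "kqygbb".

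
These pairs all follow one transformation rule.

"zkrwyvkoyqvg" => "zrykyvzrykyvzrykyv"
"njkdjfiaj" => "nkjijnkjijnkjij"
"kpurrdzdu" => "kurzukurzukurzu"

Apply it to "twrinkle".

trnltrnltrnl

In each case the input is transformed by: keep every other character starting from the first (positions 1st, 3rd, 5th, ...), then write the whole string 3 times in a row.
Applying both steps to "twrinkle": "trnl", then "trnltrnltrnl".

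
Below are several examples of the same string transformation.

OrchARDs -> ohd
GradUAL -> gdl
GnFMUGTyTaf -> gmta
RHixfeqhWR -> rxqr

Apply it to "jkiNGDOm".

jno

The rule is to keep one character in every 3, starting at position 1 (positions 1st, 4th, 7th, ...), then convert every letter to lowercase.
For "jkiNGDOm", step one produces "jNO"; step two turns that into "jno".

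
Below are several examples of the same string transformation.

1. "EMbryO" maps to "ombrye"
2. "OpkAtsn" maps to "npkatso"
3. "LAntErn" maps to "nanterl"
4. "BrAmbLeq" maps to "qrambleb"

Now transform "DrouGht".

Looking at the pairs, the operation is to swap the first and last characters, then convert every letter to lowercase.
"DrouGht" → "trouGhD" → "troughd".

troughd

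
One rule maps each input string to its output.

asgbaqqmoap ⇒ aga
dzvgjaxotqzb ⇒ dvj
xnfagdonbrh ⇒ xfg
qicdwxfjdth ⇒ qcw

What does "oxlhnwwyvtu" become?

Rule — keep every other character starting from the first (positions 1st, 3rd, 5th, ...), then delete the last 3 characters.
On "oxlhnwwyvtu": the first step gives "olnwvu", and the second then gives "oln".

oln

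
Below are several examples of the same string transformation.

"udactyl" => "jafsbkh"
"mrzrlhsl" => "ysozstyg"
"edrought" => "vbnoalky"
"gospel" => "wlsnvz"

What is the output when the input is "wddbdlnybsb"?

The pattern: shift every letter 7 places forward in the alphabet (wrapping around), then move the first 3 characters to the end (rotate left by 3).
"wddbdlnybsb" → "iksufizidkk".

iksufizidkk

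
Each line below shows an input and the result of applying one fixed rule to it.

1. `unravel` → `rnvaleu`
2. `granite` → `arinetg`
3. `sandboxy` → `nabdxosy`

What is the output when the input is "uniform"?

What's happening: move the first character to the end, then swap each adjacent pair of characters (1↔2, 3↔4, ...).
Starting from "uniform": after the first operation, "niformu"; after the second, "inofmru".

inofmru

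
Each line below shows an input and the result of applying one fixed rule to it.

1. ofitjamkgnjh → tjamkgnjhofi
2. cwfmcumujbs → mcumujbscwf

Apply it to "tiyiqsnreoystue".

iqsnreoystuetiy

What's happening: move the first 3 characters to the end (rotate left by 3).
On "tiyiqsnreoystue" that produces "iqsnreoystuetiy".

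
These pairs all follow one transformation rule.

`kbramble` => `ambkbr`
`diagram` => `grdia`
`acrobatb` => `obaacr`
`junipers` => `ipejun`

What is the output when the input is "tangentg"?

gentan

Rule — delete the last 2 characters, then move the first 3 characters to the end (rotate left by 3).
Starting from "tangentg": after the first operation, "tangen"; after the second, "gentan".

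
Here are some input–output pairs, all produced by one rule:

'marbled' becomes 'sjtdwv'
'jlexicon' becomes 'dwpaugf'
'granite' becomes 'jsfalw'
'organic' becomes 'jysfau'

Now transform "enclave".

fudsnw

Rule — delete the first character, then shift every letter 8 places backward in the alphabet (wrapping around).
On "enclave": the first step gives "nclave", and the second then gives "fudsnw".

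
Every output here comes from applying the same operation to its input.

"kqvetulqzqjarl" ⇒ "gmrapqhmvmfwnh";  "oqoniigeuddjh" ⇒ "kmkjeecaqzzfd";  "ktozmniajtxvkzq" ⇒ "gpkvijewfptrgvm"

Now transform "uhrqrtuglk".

qdnmnpqchg

Looking at the pairs, the operation is to shift every letter 4 places backward in the alphabet (wrapping around).
So "uhrqrtuglk" becomes "qdnmnpqchg".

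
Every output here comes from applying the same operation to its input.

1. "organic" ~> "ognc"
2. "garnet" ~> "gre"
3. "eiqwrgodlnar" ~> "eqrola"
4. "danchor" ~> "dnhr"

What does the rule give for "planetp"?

The pattern: keep every other character starting from the first (positions 1st, 3rd, 5th, ...).
So "planetp" becomes "paep".

paep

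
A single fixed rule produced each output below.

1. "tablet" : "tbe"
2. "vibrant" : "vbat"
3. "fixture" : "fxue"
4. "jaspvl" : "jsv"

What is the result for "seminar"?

The rule is to keep every other character starting from the first (positions 1st, 3rd, 5th, ...).
"seminar" → "smnr".

smnr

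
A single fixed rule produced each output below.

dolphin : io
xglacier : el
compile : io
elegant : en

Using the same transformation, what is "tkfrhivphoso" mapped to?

horv

In each case the input is transformed by: sort the characters into alphabetical order, then keep one character in every 3, starting at position 3 (positions 3rd, 6th, 9th, ...).
Working it through for "tkfrhivphoso": intermediate "fhhikooprstv", final "horv".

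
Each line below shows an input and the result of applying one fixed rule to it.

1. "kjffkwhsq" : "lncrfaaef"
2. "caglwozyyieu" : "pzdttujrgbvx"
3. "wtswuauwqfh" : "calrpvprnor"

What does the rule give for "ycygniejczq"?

The transformation: reverse the string, then shift every letter 5 places backward in the alphabet (wrapping around).
Working it through for "ycygniejczq": intermediate "qzcjeingycy", final "luxezdibtxt".

luxezdibtxt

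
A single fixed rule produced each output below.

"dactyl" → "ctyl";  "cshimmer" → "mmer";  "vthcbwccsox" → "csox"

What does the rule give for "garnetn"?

The rule is to keep only the last 4 characters.
So "garnetn" becomes "netn".

netn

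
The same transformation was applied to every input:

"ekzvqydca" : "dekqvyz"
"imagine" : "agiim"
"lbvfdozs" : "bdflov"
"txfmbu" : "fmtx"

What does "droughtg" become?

The transformation: delete the last 2 characters, then sort the characters into alphabetical order.
Applying both steps to "droughtg": "drough", then "dghoru".
(Check on "imagine": → "imagi" → "agiim" ✓)

dghoru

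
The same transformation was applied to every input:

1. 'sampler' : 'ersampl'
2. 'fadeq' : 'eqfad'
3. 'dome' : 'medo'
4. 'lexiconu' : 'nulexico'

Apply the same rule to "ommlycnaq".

aqommlycn

Looking at the pairs, the operation is to move the last 2 characters to the front (rotate right by 2).
On "ommlycnaq" that produces "aqommlycn".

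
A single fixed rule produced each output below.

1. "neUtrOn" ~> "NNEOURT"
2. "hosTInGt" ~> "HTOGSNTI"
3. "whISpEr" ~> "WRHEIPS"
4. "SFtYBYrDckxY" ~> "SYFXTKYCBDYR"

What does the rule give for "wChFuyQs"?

WSCQHYFU

What's happening: take characters alternately from the front and the back (1st, last, 2nd, 2nd-last, ...), then convert every letter to uppercase.
For "wChFuyQs", step one produces "wsCQhyFu"; step two turns that into "WSCQHYFU".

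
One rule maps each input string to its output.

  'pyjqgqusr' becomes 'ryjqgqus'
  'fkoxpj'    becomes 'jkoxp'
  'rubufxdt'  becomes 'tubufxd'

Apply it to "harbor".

rarbo

Rule — delete the first character, then move the last character to the front.
On "harbor": the first step gives "arbor", and the second then gives "rarbo".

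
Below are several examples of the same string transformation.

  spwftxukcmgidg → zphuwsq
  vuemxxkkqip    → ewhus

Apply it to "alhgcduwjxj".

The transformation: shift every letter 10 places forward in the alphabet (wrapping around), then keep every other character starting from the second (positions 2nd, 4th, 6th, ...).
"alhgcduwjxj" → "kvrqmnegtht" → "vqngh".

vqngh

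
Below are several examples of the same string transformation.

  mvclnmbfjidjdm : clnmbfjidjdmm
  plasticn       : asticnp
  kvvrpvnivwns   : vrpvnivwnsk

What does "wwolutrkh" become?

Each output is the input with this applied: move the first character to the end, then delete the first character.
For "wwolutrkh", step one produces "wolutrkhw"; step two turns that into "olutrkhw".

olutrkhw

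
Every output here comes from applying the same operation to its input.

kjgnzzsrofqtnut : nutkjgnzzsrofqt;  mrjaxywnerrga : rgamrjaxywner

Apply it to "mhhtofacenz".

Each output is the input with this applied: move the last 3 characters to the front (rotate right by 3).
Doing the same to "mhhtofacenz": "enzmhhtofac".

enzmhhtofac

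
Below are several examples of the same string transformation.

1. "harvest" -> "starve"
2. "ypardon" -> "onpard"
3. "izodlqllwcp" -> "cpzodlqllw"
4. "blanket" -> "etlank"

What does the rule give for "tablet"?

The pattern: delete the first character, then move the last 2 characters to the front (rotate right by 2).
Starting from "tablet": after the first operation, "ablet"; after the second, "etabl".

etabl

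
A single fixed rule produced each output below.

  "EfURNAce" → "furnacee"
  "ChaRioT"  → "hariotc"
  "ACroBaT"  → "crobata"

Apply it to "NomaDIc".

What's happening: move the first character to the end, then convert every letter to lowercase.
On "NomaDIc": the first step gives "omaDIcN", and the second then gives "omadicn".

omadicn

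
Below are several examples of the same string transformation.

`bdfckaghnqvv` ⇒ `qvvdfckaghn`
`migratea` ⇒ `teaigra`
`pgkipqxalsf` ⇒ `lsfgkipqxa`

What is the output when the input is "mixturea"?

reaixtu

The pattern: delete the first character, then move the last 3 characters to the front (rotate right by 3).
Starting from "mixturea": after the first operation, "ixturea"; after the second, "reaixtu".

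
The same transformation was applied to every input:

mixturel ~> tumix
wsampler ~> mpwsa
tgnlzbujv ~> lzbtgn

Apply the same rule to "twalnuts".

What's happening: delete the last 3 characters, then move the first 3 characters to the end (rotate left by 3).
Starting from "twalnuts": after the first operation, "twaln"; after the second, "lntwa".

lntwa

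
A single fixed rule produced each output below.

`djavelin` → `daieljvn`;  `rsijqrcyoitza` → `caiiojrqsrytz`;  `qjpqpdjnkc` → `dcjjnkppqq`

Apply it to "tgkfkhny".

gfkhnkyt

In each case the input is transformed by: sort the characters into alphabetical order, then swap each adjacent pair of characters (1↔2, 3↔4, ...).
For "tgkfkhny", step one produces "fghkknty"; step two turns that into "gfkhnkyt".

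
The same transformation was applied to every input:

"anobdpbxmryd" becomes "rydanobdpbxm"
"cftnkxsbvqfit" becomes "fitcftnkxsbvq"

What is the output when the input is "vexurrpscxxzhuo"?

The pattern: move the last 3 characters to the front (rotate right by 3).
So "vexurrpscxxzhuo" becomes "huovexurrpscxxz".

huovexurrpscxxz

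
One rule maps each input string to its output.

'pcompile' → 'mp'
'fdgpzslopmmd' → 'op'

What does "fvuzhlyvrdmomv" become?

dm

The rule is to move the last 3 characters to the front (rotate right by 3), then keep only the last 2 characters.
Working it through for "fvuzhlyvrdmomv": intermediate "omvfvuzhlyvrdm", final "dm".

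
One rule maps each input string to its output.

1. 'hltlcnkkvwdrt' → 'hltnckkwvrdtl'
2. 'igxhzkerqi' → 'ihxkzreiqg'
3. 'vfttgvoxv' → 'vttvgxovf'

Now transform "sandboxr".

Rule — swap each adjacent pair of characters (1↔2, 3↔4, ...), then move the first character to the end.
Working it through for "sandboxr": intermediate "asdnobrx", final "sdnobrxa".

sdnobrxa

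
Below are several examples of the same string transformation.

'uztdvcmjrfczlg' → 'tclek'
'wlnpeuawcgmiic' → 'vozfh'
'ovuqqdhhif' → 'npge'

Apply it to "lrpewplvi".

Each output is the input with this applied: keep one character in every 3, starting at position 1 (positions 1st, 4th, 7th, ...), then shift every letter 1 place backward in the alphabet (wrapping around).
On "lrpewplvi": the first step gives "lel", and the second then gives "kdk".

kdk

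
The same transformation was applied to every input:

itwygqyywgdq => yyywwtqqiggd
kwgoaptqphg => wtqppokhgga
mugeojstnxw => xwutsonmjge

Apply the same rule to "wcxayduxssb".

Looking at the pairs, the operation is to sort the characters into reverse alphabetical order.
For "wcxayduxssb" the result is "yxxwussdcba".

yxxwussdcba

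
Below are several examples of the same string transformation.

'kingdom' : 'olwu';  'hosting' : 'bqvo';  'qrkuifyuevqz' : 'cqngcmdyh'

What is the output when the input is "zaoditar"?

The pattern: shift every letter 8 places forward in the alphabet (wrapping around), then delete the first 3 characters.
On "zaoditar" that produces "lqbiz".

lqbiz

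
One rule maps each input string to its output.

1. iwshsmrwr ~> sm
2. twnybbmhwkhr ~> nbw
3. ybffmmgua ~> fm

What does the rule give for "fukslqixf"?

Looking at the pairs, the operation is to delete the last character, then keep one character in every 3, starting at position 3 (positions 3rd, 6th, 9th, ...).
Applying both steps to "fukslqixf": "fukslqix", then "kq".

kq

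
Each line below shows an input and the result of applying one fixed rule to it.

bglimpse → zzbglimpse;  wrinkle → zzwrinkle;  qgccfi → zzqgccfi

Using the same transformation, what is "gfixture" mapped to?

zzgfixture

In each case the input is transformed by: prepend "zz".
So "gfixture" becomes "zzgfixture".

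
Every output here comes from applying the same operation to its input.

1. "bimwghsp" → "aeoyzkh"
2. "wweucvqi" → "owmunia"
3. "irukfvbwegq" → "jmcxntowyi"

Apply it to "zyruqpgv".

The transformation: delete the first character, then shift every letter 8 places backward in the alphabet (wrapping around).
Working it through for "zyruqpgv": intermediate "yruqpgv", final "qjmihyn".

qjmihyn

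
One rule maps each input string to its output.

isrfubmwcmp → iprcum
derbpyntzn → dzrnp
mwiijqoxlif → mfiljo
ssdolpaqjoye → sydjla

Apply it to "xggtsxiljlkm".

xkgjsi

The rule is to keep every other character starting from the first (positions 1st, 3rd, 5th, ...), then take characters alternately from the front and the back (1st, last, 2nd, 2nd-last, ...).
"xggtsxiljlkm" → "xgsijk" → "xkgjsi".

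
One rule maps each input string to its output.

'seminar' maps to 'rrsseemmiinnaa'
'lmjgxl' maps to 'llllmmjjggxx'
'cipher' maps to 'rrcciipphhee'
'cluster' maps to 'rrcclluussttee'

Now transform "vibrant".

ttvviibbrraann

The pattern: double every character, then move the last 2 characters to the front (rotate right by 2).
On "vibrant": the first step gives "vviibbrraanntt", and the second then gives "ttvviibbrraann".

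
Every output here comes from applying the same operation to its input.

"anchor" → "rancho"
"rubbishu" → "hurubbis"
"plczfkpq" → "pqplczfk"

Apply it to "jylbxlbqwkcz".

The pattern: move the first 2 characters to the end (rotate left by 2), then swap the front and back halves of the string.
Starting from "jylbxlbqwkcz": after the first operation, "lbxlbqwkczjy"; after the second, "wkczjylbxlbq".
(Check on "plczfkpq": → "czfkpqpl" → "pqplczfk" ✓)

wkczjylbxlbq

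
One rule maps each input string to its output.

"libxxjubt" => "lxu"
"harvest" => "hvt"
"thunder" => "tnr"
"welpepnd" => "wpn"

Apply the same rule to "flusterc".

fsr

Each output is the input with this applied: keep one character in every 3, starting at position 1 (positions 1st, 4th, 7th, ...).
For "flusterc" the result is "fsr".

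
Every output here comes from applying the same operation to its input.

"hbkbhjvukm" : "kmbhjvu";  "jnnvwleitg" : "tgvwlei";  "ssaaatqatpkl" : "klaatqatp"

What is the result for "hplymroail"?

In each case the input is transformed by: delete the first 3 characters, then move the last 2 characters to the front (rotate right by 2).
Starting from "hplymroail": after the first operation, "ymroail"; after the second, "ilymroa".
(Check on "ssaaatqatpkl": → "aatqatpkl" → "klaatqatp" ✓)

ilymroa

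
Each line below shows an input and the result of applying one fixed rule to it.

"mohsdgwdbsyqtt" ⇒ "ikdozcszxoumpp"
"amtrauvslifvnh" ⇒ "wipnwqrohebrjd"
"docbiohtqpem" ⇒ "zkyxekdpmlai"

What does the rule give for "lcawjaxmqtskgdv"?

The rule is to shift every letter 4 places backward in the alphabet (wrapping around).
On "lcawjaxmqtskgdv" that produces "hywsfwtimpogczr".

hywsfwtimpogczr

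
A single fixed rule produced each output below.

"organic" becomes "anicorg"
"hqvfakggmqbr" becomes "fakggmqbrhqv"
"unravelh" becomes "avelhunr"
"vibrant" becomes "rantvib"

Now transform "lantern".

What's happening: move the first 3 characters to the end (rotate left by 3).
For "lantern" the result is "ternlan".

ternlan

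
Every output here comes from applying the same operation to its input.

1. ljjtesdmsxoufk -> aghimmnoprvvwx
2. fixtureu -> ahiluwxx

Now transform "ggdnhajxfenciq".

The pattern: shift every letter 3 places forward in the alphabet (wrapping around), then sort the characters into alphabetical order.
Applying both steps to "ggdnhajxfenciq": "jjgqkdmaihqflt", then "adfghijjklmqqt".

adfghijjklmqqt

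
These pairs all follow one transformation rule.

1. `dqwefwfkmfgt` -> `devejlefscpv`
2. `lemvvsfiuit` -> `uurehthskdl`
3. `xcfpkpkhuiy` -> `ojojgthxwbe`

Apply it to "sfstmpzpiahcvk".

The pattern: shift every letter 1 place backward in the alphabet (wrapping around), then move the first 3 characters to the end (rotate left by 3).
Working it through for "sfstmpzpiahcvk": intermediate "rersloyohzgbuj", final "sloyohzgbujrer".

sloyohzgbujrer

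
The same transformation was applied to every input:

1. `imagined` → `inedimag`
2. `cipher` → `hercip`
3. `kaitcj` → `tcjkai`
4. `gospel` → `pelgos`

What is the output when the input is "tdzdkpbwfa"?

pbwfatdzdk

Looking at the pairs, the operation is to swap the front and back halves of the string.
"tdzdkpbwfa" → "pbwfatdzdk".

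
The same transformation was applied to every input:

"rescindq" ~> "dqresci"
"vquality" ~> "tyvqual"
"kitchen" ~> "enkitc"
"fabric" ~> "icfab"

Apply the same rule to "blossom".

Each output is the input with this applied: move the last 2 characters to the front (rotate right by 2), then delete the last character.
For "blossom", step one produces "ombloss"; step two turns that into "omblos".

omblos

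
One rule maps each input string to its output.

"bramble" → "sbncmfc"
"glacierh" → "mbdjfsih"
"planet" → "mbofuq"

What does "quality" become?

vbmjuzr

Looking at the pairs, the operation is to move the first character to the end, then shift every letter 1 place forward in the alphabet (wrapping around).
Applying both steps to "quality": "ualityq", then "vbmjuzr".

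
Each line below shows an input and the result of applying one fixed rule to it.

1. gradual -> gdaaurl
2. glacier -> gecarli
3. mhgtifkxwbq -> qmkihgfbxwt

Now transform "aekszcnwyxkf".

The transformation: sort the characters into reverse alphabetical order, then move the first 3 characters to the end (rotate left by 3).
For "aekszcnwyxkf", step one produces "zyxwsnkkfeca"; step two turns that into "wsnkkfecazyx".

wsnkkfecazyx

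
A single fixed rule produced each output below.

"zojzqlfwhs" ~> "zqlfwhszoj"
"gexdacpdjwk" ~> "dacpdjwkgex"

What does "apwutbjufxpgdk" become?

Looking at the pairs, the operation is to move the first 3 characters to the end (rotate left by 3).
For "apwutbjufxpgdk" the result is "utbjufxpgdkapw".

utbjufxpgdkapw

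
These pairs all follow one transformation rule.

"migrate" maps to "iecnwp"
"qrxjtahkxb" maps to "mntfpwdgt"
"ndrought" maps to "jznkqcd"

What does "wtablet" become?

spwxha

What's happening: shift every letter 4 places backward in the alphabet (wrapping around), then delete the last character.
"wtablet" → "spwxhap" → "spwxha".
(Check on "qrxjtahkxb": → "mntfpwdgtx" → "mntfpwdgt" ✓)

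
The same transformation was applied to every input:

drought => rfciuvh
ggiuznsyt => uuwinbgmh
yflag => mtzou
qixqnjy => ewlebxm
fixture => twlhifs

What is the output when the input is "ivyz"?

Looking at the pairs, the operation is to shift every letter 12 places backward in the alphabet (wrapping around).
"ivyz" → "wjmn".

wjmn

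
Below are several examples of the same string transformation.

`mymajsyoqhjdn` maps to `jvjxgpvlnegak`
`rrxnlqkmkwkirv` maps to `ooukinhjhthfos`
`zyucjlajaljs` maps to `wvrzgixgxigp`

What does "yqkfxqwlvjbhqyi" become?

Rule — shift every letter 3 places backward in the alphabet (wrapping around).
For "yqkfxqwlvjbhqyi" the result is "vnhcuntisgyenvf".

vnhcuntisgyenvf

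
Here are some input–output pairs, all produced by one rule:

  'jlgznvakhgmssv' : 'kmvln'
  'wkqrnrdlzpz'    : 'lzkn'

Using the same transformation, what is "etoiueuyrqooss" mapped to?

yostu

The rule is to keep one character in every 3, starting at position 2 (positions 2nd, 5th, 8th, ...), then move the first 2 characters to the end (rotate left by 2).
Applying both steps to "etoiueuyrqooss": "tuyos", then "yostu".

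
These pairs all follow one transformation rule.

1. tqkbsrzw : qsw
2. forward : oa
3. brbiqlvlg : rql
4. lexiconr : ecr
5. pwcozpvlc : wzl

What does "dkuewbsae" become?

kwa

In each case the input is transformed by: keep one character in every 3, starting at position 2 (positions 2nd, 5th, 8th, ...).
On "dkuewbsae" that produces "kwa".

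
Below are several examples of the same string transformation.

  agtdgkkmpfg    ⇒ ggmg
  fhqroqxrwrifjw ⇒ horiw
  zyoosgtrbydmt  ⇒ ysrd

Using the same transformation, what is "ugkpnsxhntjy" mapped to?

gnhj

In each case the input is transformed by: keep one character in every 3, starting at position 2 (positions 2nd, 5th, 8th, ...).
So "ugkpnsxhntjy" becomes "gnhj".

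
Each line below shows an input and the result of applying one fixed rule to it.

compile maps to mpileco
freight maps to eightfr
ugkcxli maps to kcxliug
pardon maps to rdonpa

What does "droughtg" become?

oughtgdr

Each output is the input with this applied: move the first 2 characters to the end (rotate left by 2).
Doing the same to "droughtg": "oughtgdr".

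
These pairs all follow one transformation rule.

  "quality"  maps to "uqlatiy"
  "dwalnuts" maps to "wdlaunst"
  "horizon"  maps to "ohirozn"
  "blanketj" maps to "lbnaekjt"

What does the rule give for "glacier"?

lgcaeir

What's happening: swap each adjacent pair of characters (1↔2, 3↔4, ...).
Doing the same to "glacier": "lgcaeir".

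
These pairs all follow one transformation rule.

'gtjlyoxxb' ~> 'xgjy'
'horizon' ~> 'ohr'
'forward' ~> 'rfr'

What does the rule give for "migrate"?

tmg

In each case the input is transformed by: move the last 3 characters to the front (rotate right by 3), then keep every other character starting from the second (positions 2nd, 4th, 6th, ...).
"migrate" → "atemigr" → "tmg".
(Check on "horizon": → "zonhori" → "ohr" ✓)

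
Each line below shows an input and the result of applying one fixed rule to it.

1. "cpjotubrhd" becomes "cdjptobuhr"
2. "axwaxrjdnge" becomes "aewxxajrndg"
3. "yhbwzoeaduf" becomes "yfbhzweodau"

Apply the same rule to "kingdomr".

Each output is the input with this applied: move the last character to the front, then swap each adjacent pair of characters (1↔2, 3↔4, ...).
"kingdomr" → "rkingdom" → "krnidgmo".

krnidgmo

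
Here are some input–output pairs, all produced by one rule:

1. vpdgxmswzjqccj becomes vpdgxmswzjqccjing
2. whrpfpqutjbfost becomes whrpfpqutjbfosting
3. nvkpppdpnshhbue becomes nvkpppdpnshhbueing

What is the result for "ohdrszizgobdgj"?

ohdrszizgobdgjing

What's happening: append "ing".
Applying that to "ohdrszizgobdgj" gives "ohdrszizgobdgjing".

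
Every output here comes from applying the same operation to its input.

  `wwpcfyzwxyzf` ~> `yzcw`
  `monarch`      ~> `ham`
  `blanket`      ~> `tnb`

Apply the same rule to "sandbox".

In each case the input is transformed by: keep one character in every 3, starting at position 1 (positions 1st, 4th, 7th, ...), then reverse the string.
For "sandbox", step one produces "sdx"; step two turns that into "xds".

xds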